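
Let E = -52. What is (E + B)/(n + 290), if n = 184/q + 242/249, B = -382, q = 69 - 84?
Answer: -270165/173494 ≈ -1.5572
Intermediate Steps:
q = -15
n = -14062/1245 (n = 184/(-15) + 242/249 = 184*(-1/15) + 242*(1/249) = -184/15 + 242/249 = -14062/1245 ≈ -11.295)
(E + B)/(n + 290) = (-52 - 382)/(-14062/1245 + 290) = -434/346988/1245 = -434*1245/346988 = -270165/173494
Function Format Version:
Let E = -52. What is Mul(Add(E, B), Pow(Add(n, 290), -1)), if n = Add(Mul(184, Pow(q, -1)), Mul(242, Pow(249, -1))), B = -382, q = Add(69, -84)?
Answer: Rational(-270165, 173494) ≈ -1.5572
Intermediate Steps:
q = -15
n = Rational(-14062, 1245) (n = Add(Mul(184, Pow(-15, -1)), Mul(242, Pow(249, -1))) = Add(Mul(184, Rational(-1, 15)), Mul(242, Rational(1, 249))) = Add(Rational(-184, 15), Rational(242, 249)) = Rational(-14062, 1245) ≈ -11.295)
Mul(Add(E, B), Pow(Add(n, 290), -1)) = Mul(Add(-52, -382), Pow(Add(Rational(-14062, 1245), 290), -1)) = Mul(-434, Pow(Rational(346988, 1245), -1)) = Mul(-434, Rational(1245, 346988)) = Rational(-270165, 173494)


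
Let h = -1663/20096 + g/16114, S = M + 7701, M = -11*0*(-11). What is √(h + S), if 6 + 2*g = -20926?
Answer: √3154218858121045274/20239184 ≈ 87.751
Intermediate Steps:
M = 0 (M = 0*(-11) = 0)
g = -10466 (g = -3 + (½)*(-20926) = -3 - 10463 = -10466)
S = 7701 (S = 0 + 7701 = 7701)
h = -118561159/161913472 (h = -1663/20096 - 10466/16114 = -1663*1/20096 - 10466*1/16114 = -1663/20096 - 5233/8057 = -118561159/161913472 ≈ -0.73225)
√(h + S) = √(-118561159/161913472 + 7701) = √(1246777086713/161913472) = √3154218858121045274/20239184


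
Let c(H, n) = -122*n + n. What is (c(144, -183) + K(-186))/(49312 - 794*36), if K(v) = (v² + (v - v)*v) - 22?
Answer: 56717/20728 ≈ 2.7363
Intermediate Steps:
c(H, n) = -121*n
K(v) = -22 + v² (K(v) = (v² + 0*v) - 22 = (v² + 0) - 22 = v² - 22 = -22 + v²)
(c(144, -183) + K(-186))/(49312 - 794*36) = (-121*(-183) + (-22 + (-186)²))/(49312 - 794*36) = (22143 + (-22 + 34596))/(49312 - 28584) = (22143 + 34574)/20728 = 56717*(1/20728) = 56717/20728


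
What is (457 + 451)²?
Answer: 824464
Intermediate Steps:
(457 + 451)² = 908² = 824464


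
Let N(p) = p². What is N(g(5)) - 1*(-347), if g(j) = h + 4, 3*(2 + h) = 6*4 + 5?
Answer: 4348/9 ≈ 483.11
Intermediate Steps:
h = 23/3 (h = -2 + (6*4 + 5)/3 = -2 + (24 + 5)/3 = -2 + (⅓)*29 = -2 + 29/3 = 23/3 ≈ 7.6667)
g(j) = 35/3 (g(j) = 23/3 + 4 = 35/3)
N(g(5)) - 1*(-347) = (35/3)² - 1*(-347) = 1225/9 + 347 = 4348/9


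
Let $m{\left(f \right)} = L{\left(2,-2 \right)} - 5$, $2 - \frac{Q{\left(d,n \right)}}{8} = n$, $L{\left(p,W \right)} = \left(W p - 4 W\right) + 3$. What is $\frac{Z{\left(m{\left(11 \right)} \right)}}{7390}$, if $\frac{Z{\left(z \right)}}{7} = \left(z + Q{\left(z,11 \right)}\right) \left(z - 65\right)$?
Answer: $\frac{3087}{739} \approx 4.1773$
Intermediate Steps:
$L{\left(p,W \right)} = 3 - 4 W + W p$ ($L{\left(p,W \right)} = \left(- 4 W + W p\right) + 3 = 3 - 4 W + W p$)
$Q{\left(d,n \right)} = 16 - 8 n$
$m{\left(f \right)} = 2$ ($m{\left(f \right)} = \left(3 - -8 - 4\right) - 5 = \left(3 + 8 - 4\right) - 5 = 7 - 5 = 2$)
$Z{\left(z \right)} = 7 \left(-72 + z\right) \left(-65 + z\right)$ ($Z{\left(z \right)} = 7 \left(z + \left(16 - 88\right)\right) \left(z - 65\right) = 7 \left(z + \left(16 - 88\right)\right) \left(-65 + z\right) = 7 \left(z - 72\right) \left(-65 + z\right) = 7 \left(-72 + z\right) \left(-65 + z\right)$)
$\frac{Z{\left(m{\left(11 \right)} \right)}}{7390} = \frac{32760 - 1918 + 7 \cdot 2^{2}}{7390} = \left(32760 - 1918 + 7 \cdot 4\right) \frac{1}{7390} = \left(32760 - 1918 + 28\right) \frac{1}{7390} = 30870 \cdot \frac{1}{7390} = \frac{3087}{739}$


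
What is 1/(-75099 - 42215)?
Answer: -1/117314 ≈ -8.5241e-6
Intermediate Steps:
1/(-75099 - 42215) = 1/(-117314) = -1/117314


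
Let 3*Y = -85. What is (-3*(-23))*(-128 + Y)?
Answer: -10787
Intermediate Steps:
Y = -85/3 (Y = (1/3)*(-85) = -85/3 ≈ -28.333)
(-3*(-23))*(-128 + Y) = (-3*(-23))*(-128 - 85/3) = 69*(-469/3) = -10787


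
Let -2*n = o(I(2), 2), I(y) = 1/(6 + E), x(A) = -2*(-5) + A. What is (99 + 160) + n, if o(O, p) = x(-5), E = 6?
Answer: 513/2 ≈ 256.50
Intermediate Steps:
x(A) = 10 + A
I(y) = 1/12 (I(y) = 1/(6 + 6) = 1/12)
o(O, p) = 5 (o(O, p) = 10 - 5 = 5)
n = -5/2 (n = -½*5 = -5/2 ≈ -2.5000)
(99 + 160) + n = (99 + 160) - 5/2 = 259 - 5/2 = 513/2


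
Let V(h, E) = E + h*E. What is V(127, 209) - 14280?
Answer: 12472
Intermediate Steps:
V(h, E) = E + E*h
V(127, 209) - 14280 = 209*(1 + 127) - 14280 = 209*128 - 14280 = 26752 - 14280 = 12472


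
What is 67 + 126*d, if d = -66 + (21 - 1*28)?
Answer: -9131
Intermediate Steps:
d = -73 (d = -66 + (21 - 28) = -66 - 7 = -73)
67 + 126*d = 67 + 126*(-73) = 67 - 9198 = -9131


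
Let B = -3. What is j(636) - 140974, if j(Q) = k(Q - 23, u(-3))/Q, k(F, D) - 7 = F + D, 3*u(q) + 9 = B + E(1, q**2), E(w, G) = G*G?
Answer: -89658821/636 ≈ -1.4097e+5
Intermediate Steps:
E(w, G) = G**2
u(q) = -4 + q**4/3 (u(q) = -3 + (-3 + (q**2)**2)/3 = -3 + (-3 + q**4)/3 = -3 + (-1 + q**4/3) = -4 + q**4/3)
k(F, D) = 7 + D + F (k(F, D) = 7 + (F + D) = 7 + (D + F) = 7 + D + F)
j(Q) = (7 + Q)/Q (j(Q) = (7 + (-4 + (1/3)*(-3)**4) + (Q - 23))/Q = (7 + (-4 + (1/3)*81) + (-23 + Q))/Q = (7 + (-4 + 27) + (-23 + Q))/Q = (7 + 23 + (-23 + Q))/Q = (7 + Q)/Q)
j(636) - 140974 = (7 + 636)/636 - 140974 = (1/636)*643 - 140974 = 643/636 - 140974 = -89658821/636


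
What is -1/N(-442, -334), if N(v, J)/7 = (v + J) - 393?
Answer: 1/8183 ≈ 0.00012220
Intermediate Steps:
N(v, J) = -2751 + 7*J + 7*v (N(v, J) = 7*((v + J) - 393) = 7*((J + v) - 393) = 7*(-393 + J + v) = -2751 + 7*J + 7*v)
-1/N(-442, -334) = -1/(-2751 + 7*(-334) + 7*(-442)) = -1/(-2751 - 2338 - 3094) = -1/(-8183) = -1*(-1/8183) = 1/8183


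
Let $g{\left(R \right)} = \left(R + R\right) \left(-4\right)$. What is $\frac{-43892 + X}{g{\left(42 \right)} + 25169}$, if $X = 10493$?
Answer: $- \frac{33399}{24833} \approx -1.3449$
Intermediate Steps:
$g{\left(R \right)} = - 8 R$ ($g{\left(R \right)} = 2 R \left(-4\right) = - 8 R$)
$\frac{-43892 + X}{g{\left(42 \right)} + 25169} = \frac{-43892 + 10493}{\left(-8\right) 42 + 25169} = - \frac{33399}{-336 + 25169} = - \frac{33399}{24833}$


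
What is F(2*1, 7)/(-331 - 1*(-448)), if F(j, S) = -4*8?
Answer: -32/117 ≈ -0.27350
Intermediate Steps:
F(j, S) = -32
F(2*1, 7)/(-331 - 1*(-448)) = -32/(-331 - 1*(-448)) = -32/(-331 + 448) = -32/117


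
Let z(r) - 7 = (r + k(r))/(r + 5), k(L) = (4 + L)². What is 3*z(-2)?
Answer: 23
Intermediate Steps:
z(r) = 7 + (r + (4 + r)²)/(5 + r) (z(r) = 7 + (r + (4 + r)²)/(r + 5) = 7 + (r + (4 + r)²)/(5 + r))
3*z(-2) = 3*((51 + (-2)² + 16*(-2))/(5 - 2)) = 3*((51 + 4 - 32)/3) = 3*((⅓)*23) = 3*(23/3) = 23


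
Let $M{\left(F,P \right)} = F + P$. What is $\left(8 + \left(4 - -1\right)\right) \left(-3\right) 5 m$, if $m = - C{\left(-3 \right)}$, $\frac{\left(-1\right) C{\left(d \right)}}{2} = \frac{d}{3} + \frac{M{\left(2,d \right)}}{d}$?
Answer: $260$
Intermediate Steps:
$C{\left(d \right)} = - \frac{2 d}{3} - \frac{2 \left(2 + d\right)}{d}$ ($C{\left(d \right)} = - 2 \left(\frac{d}{3} + \frac{2 + d}{d}\right) = - \frac{2 d}{3} - \frac{2 \left(2 + d\right)}{d}$)
$m = - \frac{4}{3}$ ($m = - (-2 - \frac{4}{-3} - -2) = - (-2 - - \frac{4}{3} + 2) = - (-2 + \frac{4}{3} + 2) = \left(-1\right) \frac{4}{3} = - \frac{4}{3} \approx -1.3333$)
$\left(8 + \left(4 - -1\right)\right) \left(-3\right) 5 m = \left(8 + \left(4 - -1\right)\right) \left(-3\right) 5 \left(- \frac{4}{3}\right) = \left(8 + \left(4 + 1\right)\right) \left(\left(-15\right) \left(- \frac{4}{3}\right)\right) = \left(8 + 5\right) 20 = 13 \cdot 20 = 260$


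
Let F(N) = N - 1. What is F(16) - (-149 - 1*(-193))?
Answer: -29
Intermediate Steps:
F(N) = -1 + N
F(16) - (-149 - 1*(-193)) = (-1 + 16) - (-149 - 1*(-193)) = 15 - (-149 + 193) = 15 - 1*44 = 15 - 44 = -29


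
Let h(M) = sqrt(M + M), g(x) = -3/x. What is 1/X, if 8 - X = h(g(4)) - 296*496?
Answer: 293648/43114573955 + I*sqrt(6)/43114573955 ≈ 6.8109e-6 + 5.6813e-11*I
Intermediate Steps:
h(M) = sqrt(2)*sqrt(M) (h(M) = sqrt(2*M) = sqrt(2)*sqrt(M))
X = 146824 - I*sqrt(6)/2 (X = 8 - (sqrt(2)*sqrt(-3/4) - 296*496) = 8 - (sqrt(2)*sqrt(-3*1/4) - 146816) = 8 - (sqrt(2)*sqrt(-3/4) - 146816) = 8 - (sqrt(2)*(I*sqrt(3)/2) - 146816) = 8 - (I*sqrt(6)/2 - 146816) = 8 - (-146816 + I*sqrt(6)/2) = 8 + (146816 - I*sqrt(6)/2) = 146824 - I*sqrt(6)/2 ≈ 1.4682e+5 - 1.2247*I)
1/X = 1/(146824 - I*sqrt(6)/2)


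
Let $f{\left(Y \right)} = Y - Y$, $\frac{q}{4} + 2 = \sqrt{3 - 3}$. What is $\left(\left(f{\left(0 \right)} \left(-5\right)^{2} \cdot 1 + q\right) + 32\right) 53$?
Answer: $1272$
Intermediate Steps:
$q = -8$ ($q = -8 + 4 \sqrt{3 - 3} = -8 + 4 \sqrt{0} = -8 + 4 \cdot 0 = -8 + 0 = -8$)
$f{\left(Y \right)} = 0$
$\left(\left(f{\left(0 \right)} \left(-5\right)^{2} \cdot 1 + q\right) + 32\right) 53 = \left(\left(0 \left(-5\right)^{2} \cdot 1 - 8\right) + 32\right) 53 = \left(\left(0 \cdot 25 \cdot 1 - 8\right) + 32\right) 53 = \left(\left(0 \cdot 25 - 8\right) + 32\right) 53 = \left(\left(0 - 8\right) + 32\right) 53 = \left(-8 + 32\right) 53 = 24 \cdot 53 = 1272$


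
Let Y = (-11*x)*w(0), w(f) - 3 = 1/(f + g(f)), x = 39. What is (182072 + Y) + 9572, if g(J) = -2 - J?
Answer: 381143/2 ≈ 1.9057e+5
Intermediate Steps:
w(f) = 5/2 (w(f) = 3 + 1/(f + (-2 - f)) = 3 + 1/(-2) = 3 - ½ = 5/2)
Y = -2145/2 (Y = -11*39*(5/2) = -429*5/2 = -2145/2 ≈ -1072.5)
(182072 + Y) + 9572 = (182072 - 2145/2) + 9572 = 361999/2 + 9572 = 381143/2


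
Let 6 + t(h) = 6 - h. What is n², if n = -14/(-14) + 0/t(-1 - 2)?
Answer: 1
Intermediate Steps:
t(h) = -h (t(h) = -6 + (6 - h) = -h)
n = 1 (n = -14/(-14) + 0/((-(-1 - 2))) = -14*(-1/14) + 0/((-1*(-3))) = 1 + 0/3 = 1 + 0*(⅓) = 1 + 0 = 1)
n² = 1² = 1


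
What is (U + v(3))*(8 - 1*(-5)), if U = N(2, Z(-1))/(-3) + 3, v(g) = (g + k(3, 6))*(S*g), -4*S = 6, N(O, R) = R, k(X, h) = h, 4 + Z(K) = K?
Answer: -2795/6 ≈ -465.83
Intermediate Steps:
Z(K) = -4 + K
S = -3/2 (S = -¼*6 = -3/2 ≈ -1.5000)
v(g) = -3*g*(6 + g)/2 (v(g) = (g + 6)*(-3*g/2) = (6 + g)*(-3*g/2) = -3*g*(6 + g)/2)
U = 14/3 (U = (-4 - 1)/(-3) + 3 = -5*(-⅓) + 3 = 5/3 + 3 = 14/3 ≈ 4.6667)
(U + v(3))*(8 - 1*(-5)) = (14/3 - 3/2*3*(6 + 3))*(8 - 1*(-5)) = (14/3 - 3/2*3*9)*(8 + 5) = (14/3 - 81/2)*13 = -215/6*13 = -2795/6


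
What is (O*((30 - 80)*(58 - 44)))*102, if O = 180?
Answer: -12852000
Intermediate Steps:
(O*((30 - 80)*(58 - 44)))*102 = (180*((30 - 80)*(58 - 44)))*102 = (180*(-50*14))*102 = (180*(-700))*102 = -126000*102 = -12852000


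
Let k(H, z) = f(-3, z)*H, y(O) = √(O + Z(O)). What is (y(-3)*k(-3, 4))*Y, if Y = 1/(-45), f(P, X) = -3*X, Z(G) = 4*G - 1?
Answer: -16*I/5 ≈ -3.2*I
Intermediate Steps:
Z(G) = -1 + 4*G
Y = -1/45 ≈ -0.022222
y(O) = √(-1 + 5*O) (y(O) = √(O + (-1 + 4*O)) = √(-1 + 5*O))
k(H, z) = -3*H*z (k(H, z) = (-3*z)*H = -3*H*z)
(y(-3)*k(-3, 4))*Y = (√(-1 + 5*(-3))*(-3*(-3)*4))*(-1/45) = (√(-1 - 15)*36)*(-1/45) = (√(-16)*36)*(-1/45) = ((4*I)*36)*(-1/45) = (144*I)*(-1/45) = -16*I/5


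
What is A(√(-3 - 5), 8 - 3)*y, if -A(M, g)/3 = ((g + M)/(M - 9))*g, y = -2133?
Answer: 31995*(-5*I + 2*√2)/(2*√2 + 9*I) ≈ -13301.0 - 14235.0*I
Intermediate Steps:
A(M, g) = -3*g*(M + g)/(-9 + M) (A(M, g) = -3*(g + M)/(M - 9)*g = -3*(M + g)/(-9 + M)*g = -3*g*(M + g)/(-9 + M))
A(√(-3 - 5), 8 - 3)*y = -3*(8 - 3)*(√(-3 - 5) + (8 - 3))/(-9 + √(-3 - 5))*(-2133) = -3*5*(√(-8) + 5)/(-9 + √(-8))*(-2133) = -3*5*(2*I*√2 + 5)/(-9 + 2*I*√2)*(-2133) = -3*5*(5 + 2*I*√2)/(-9 + 2*I*√2)*(-2133) = -15*(5 + 2*I*√2)/(-9 + 2*I*√2)*(-2133) = 31995*(5 + 2*I*√2)/(-9 + 2*I*√2)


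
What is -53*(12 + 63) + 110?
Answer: -3865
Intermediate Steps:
-53*(12 + 63) + 110 = -53*75 + 110 = -3975 + 110 = -3865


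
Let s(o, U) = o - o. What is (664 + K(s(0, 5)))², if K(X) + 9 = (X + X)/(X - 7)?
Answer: 429025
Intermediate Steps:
s(o, U) = 0
K(X) = -9 + 2*X/(-7 + X) (K(X) = -9 + (X + X)/(X - 7) = -9 + (2*X)/(-7 + X) = -9 + 2*X/(-7 + X))
(664 + K(s(0, 5)))² = (664 + 7*(9 - 1*0)/(-7 + 0))² = (664 + 7*(9 + 0)/(-7))² = (664 + 7*(-⅐)*9)² = (664 - 9)² = 655² = 429025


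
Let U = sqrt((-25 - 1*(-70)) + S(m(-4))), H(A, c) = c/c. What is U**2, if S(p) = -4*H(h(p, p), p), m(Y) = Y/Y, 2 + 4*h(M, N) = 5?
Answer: 41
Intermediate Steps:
h(M, N) = 3/4 (h(M, N) = -1/2 + (1/4)*5 = -1/2 + 5/4 = 3/4)
m(Y) = 1
H(A, c) = 1
S(p) = -4 (S(p) = -4*1 = -4)
U = sqrt(41) (U = sqrt((-25 - 1*(-70)) - 4) = sqrt((-25 + 70) - 4) = sqrt(45 - 4) = sqrt(41) ≈ 6.4031)
U**2 = (sqrt(41))**2 = 41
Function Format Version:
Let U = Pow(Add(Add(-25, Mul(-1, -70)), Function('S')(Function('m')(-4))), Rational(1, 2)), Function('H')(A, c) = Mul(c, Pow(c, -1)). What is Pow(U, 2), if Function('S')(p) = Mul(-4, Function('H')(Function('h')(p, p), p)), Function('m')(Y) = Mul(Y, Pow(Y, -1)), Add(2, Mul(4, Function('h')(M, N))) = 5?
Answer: 41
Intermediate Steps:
Function('h')(M, N) = Rational(3, 4) (Function('h')(M, N) = Add(Rational(-1, 2), Mul(Rational(1, 4), 5)) = Add(Rational(-1, 2), Rational(5, 4)) = Rational(3, 4))
Function('m')(Y) = 1
Function('H')(A, c) = 1
Function('S')(p) = -4 (Function('S')(p) = Mul(-4, 1) = -4)
U = Pow(41, Rational(1, 2)) (U = Pow(Add(Add(-25, Mul(-1, -70)), -4), Rational(1, 2)) = Pow(Add(Add(-25, 70), -4), Rational(1, 2)) = Pow(Add(45, -4), Rational(1, 2)) = Pow(41, Rational(1, 2)) ≈ 6.4031)
Pow(U, 2) = Pow(Pow(41, Rational(1, 2)), 2) = 41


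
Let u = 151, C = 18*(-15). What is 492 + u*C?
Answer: -40278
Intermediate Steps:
C = -270
492 + u*C = 492 + 151*(-270) = 492 - 40770 = -40278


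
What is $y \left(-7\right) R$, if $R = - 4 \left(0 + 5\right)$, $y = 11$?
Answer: $1540$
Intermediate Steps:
$R = -20$ ($R = \left(-4\right) 5 = -20$)
$y \left(-7\right) R = 11 \left(-7\right) \left(-20\right) = \left(-77\right) \left(-20\right) = 1540$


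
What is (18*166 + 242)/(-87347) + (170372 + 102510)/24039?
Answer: 23757778084/2099734533 ≈ 11.315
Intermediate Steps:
(18*166 + 242)/(-87347) + (170372 + 102510)/24039 = (2988 + 242)*(-1/87347) + 272882*(1/24039) = 3230*(-1/87347) + 272882/24039 = -3230/87347 + 272882/24039 = 23757778084/2099734533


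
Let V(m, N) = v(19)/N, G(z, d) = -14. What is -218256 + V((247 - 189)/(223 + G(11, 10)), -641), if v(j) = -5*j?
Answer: -139902001/641 ≈ -2.1826e+5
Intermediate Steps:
V(m, N) = -95/N (V(m, N) = (-5*19)/N = -95/N)
-218256 + V((247 - 189)/(223 + G(11, 10)), -641) = -218256 - 95/(-641) = -218256 - 95*(-1/641) = -218256 + 95/641 = -139902001/641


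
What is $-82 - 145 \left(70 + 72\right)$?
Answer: $-20672$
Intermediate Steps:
$-82 - 145 \left(70 + 72\right) = -82 - 20590 = -20672$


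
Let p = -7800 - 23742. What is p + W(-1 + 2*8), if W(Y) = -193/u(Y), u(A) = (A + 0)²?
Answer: -7097143/225 ≈ -31543.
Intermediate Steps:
u(A) = A²
p = -31542
W(Y) = -193/Y²
p + W(-1 + 2*8) = -31542 - 193/(-1 + 2*8)² = -31542 - 193/(-1 + 16)² = -31542 - 193/15² = -31542 - 193*1/225 = -31542 - 193/225 = -7097143/225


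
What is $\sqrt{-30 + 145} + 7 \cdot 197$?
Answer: $1379 + \sqrt{115} \approx 1389.7$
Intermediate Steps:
$\sqrt{-30 + 145} + 7 \cdot 197 = \sqrt{115} + 1379 = 1379 + \sqrt{115}$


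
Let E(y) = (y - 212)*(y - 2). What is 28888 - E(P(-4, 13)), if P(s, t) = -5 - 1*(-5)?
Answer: 28464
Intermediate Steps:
P(s, t) = 0 (P(s, t) = -5 + 5 = 0)
E(y) = (-212 + y)*(-2 + y)
28888 - E(P(-4, 13)) = 28888 - (424 + 0² - 214*0) = 28888 - (424 + 0 + 0) = 28888 - 1*424 = 28888 - 424 = 28464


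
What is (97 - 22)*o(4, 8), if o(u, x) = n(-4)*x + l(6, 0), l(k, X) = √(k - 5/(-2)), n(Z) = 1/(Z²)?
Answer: 75/2 + 75*√34/2 ≈ 256.16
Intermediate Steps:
n(Z) = Z⁻²
l(k, X) = √(5/2 + k) (l(k, X) = √(k - 5*(-½)) = √(k + 5/2) = √(5/2 + k))
o(u, x) = √34/2 + x/16 (o(u, x) = x/(-4)² + √(10 + 4*6)/2 = x/16 + √(10 + 24)/2 = x/16 + √34/2 = √34/2 + x/16)
(97 - 22)*o(4, 8) = (97 - 22)*(√34/2 + (1/16)*8) = 75*(√34/2 + ½) = 75*(½ + √34/2) = 75/2 + 75*√34/2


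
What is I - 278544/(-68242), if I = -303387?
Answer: -10351728555/34121 ≈ -3.0338e+5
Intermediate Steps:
I - 278544/(-68242) = -303387 - 278544/(-68242) = -303387 - 278544*(-1)/68242 = -303387 - 1*(-139272/34121) = -303387 + 139272/34121 = -10351728555/34121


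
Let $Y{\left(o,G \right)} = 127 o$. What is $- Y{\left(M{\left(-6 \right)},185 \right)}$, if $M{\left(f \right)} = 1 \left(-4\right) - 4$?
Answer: $1016$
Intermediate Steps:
$M{\left(f \right)} = -8$ ($M{\left(f \right)} = -4 - 4 = -8$)
$- Y{\left(M{\left(-6 \right)},185 \right)} = - 127 \left(-8\right) = \left(-1\right) \left(-1016\right) = 1016$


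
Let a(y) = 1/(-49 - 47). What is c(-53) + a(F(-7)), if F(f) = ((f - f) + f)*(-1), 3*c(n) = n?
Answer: -1697/96 ≈ -17.677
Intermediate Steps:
c(n) = n/3
F(f) = -f (F(f) = (0 + f)*(-1) = f*(-1) = -f)
a(y) = -1/96 (a(y) = 1/(-96) = -1/96)
c(-53) + a(F(-7)) = (1/3)*(-53) - 1/96 = -53/3 - 1/96 = -1697/96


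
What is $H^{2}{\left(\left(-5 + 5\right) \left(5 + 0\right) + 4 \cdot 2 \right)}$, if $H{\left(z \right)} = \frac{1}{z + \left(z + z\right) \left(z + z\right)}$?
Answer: $\frac{1}{69696} \approx 1.4348 \cdot 10^{-5}$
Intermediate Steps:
$H{\left(z \right)} = \frac{1}{z + 4 z^{2}}$ ($H{\left(z \right)} = \frac{1}{z + 2 z 2 z} = \frac{1}{z + 4 z^{2}}$)
$H^{2}{\left(\left(-5 + 5\right) \left(5 + 0\right) + 4 \cdot 2 \right)} = \left(\frac{1}{\left(\left(-5 + 5\right) \left(5 + 0\right) + 4 \cdot 2\right) \left(1 + 4 \left(\left(-5 + 5\right) \left(5 + 0\right) + 4 \cdot 2\right)\right)}\right)^{2} = \left(\frac{1}{\left(0 \cdot 5 + 8\right) \left(1 + 4 \left(0 \cdot 5 + 8\right)\right)}\right)^{2} = \left(\frac{1}{\left(0 + 8\right) \left(1 + 4 \left(0 + 8\right)\right)}\right)^{2} = \left(\frac{1}{8 \left(1 + 4 \cdot 8\right)}\right)^{2} = \left(\frac{1}{8 \left(1 + 32\right)}\right)^{2} = \left(\frac{1}{8 \cdot 33}\right)^{2} = \left(\frac{1}{8} \cdot \frac{1}{33}\right)^{2} = \left(\frac{1}{264}\right)^{2} = \frac{1}{69696}$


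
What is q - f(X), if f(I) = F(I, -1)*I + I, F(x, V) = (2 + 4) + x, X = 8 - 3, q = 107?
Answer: 47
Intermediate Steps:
X = 5
F(x, V) = 6 + x
f(I) = I + I*(6 + I) (f(I) = (6 + I)*I + I = I*(6 + I) + I = I + I*(6 + I))
q - f(X) = 107 - 5*(7 + 5) = 107 - 5*12 = 107 - 1*60 = 107 - 60 = 47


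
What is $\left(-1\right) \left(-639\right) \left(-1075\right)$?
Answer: $-686925$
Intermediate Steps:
$\left(-1\right) \left(-639\right) \left(-1075\right) = 639 \left(-1075\right) = -686925$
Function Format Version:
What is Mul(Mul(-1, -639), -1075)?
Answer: -686925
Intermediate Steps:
Mul(Mul(-1, -639), -1075) = Mul(639, -1075) = -686925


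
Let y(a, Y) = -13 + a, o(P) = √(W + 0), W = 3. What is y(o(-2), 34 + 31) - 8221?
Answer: -8234 + √3 ≈ -8232.3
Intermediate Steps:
o(P) = √3 (o(P) = √(3 + 0) = √3)
y(o(-2), 34 + 31) - 8221 = (-13 + √3) - 8221 = -8234 + √3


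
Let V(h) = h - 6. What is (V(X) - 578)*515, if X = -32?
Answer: -317240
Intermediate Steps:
V(h) = -6 + h
(V(X) - 578)*515 = ((-6 - 32) - 578)*515 = (-38 - 578)*515 = -616*515 = -317240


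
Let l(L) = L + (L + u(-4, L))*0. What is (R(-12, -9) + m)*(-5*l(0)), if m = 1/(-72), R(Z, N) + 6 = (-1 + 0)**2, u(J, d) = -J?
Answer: 0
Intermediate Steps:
R(Z, N) = -5 (R(Z, N) = -6 + (-1 + 0)**2 = -6 + (-1)**2 = -6 + 1 = -5)
m = -1/72 ≈ -0.013889
l(L) = L (l(L) = L + (L - 1*(-4))*0 = L + (L + 4)*0 = L + (4 + L)*0 = L + 0 = L)
(R(-12, -9) + m)*(-5*l(0)) = (-5 - 1/72)*(-5*0) = -361/72*0 = 0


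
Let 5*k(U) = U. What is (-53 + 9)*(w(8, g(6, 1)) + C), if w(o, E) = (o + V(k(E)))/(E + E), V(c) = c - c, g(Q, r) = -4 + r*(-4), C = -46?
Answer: 2046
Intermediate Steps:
k(U) = U/5
g(Q, r) = -4 - 4*r
V(c) = 0
w(o, E) = o/(2*E) (w(o, E) = (o + 0)/(E + E) = o/((2*E)) = o*(1/(2*E)) = o/(2*E))
(-53 + 9)*(w(8, g(6, 1)) + C) = (-53 + 9)*((1/2)*8/(-4 - 4*1) - 46) = -44*((1/2)*8/(-4 - 4) - 46) = -44*((1/2)*8/(-8) - 46) = -44*((1/2)*8*(-1/8) - 46) = -44*(-1/2 - 46) = -44*(-93/2) = 2046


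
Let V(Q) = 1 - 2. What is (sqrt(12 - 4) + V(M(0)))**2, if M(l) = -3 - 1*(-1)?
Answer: 9 - 4*sqrt(2) ≈ 3.3431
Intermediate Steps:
M(l) = -2 (M(l) = -3 + 1 = -2)
V(Q) = -1
(sqrt(12 - 4) + V(M(0)))**2 = (sqrt(12 - 4) - 1)**2 = (sqrt(8) - 1)**2 = (2*sqrt(2) - 1)**2 = (-1 + 2*sqrt(2))**2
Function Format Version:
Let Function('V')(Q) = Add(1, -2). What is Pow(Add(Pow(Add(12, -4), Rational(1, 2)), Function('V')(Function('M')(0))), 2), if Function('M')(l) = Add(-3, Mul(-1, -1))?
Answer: Add(9, Mul(-4, Pow(2, Rational(1, 2)))) ≈ 3.3431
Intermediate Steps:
Function('M')(l) = -2 (Function('M')(l) = Add(-3, 1) = -2)
Function('V')(Q) = -1
Pow(Add(Pow(Add(12, -4), Rational(1, 2)), Function('V')(Function('M')(0))), 2) = Pow(Add(Pow(Add(12, -4), Rational(1, 2)), -1), 2) = Pow(Add(Pow(8, Rational(1, 2)), -1), 2) = Pow(Add(Mul(2, Pow(2, Rational(1, 2))), -1), 2) = Pow(Add(-1, Mul(2, Pow(2, Rational(1, 2)))), 2)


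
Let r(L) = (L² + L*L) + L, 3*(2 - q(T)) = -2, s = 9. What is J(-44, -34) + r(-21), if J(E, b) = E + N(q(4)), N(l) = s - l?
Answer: 2470/3 ≈ 823.33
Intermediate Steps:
q(T) = 8/3 (q(T) = 2 - ⅓*(-2) = 2 + ⅔ = 8/3)
N(l) = 9 - l
r(L) = L + 2*L² (r(L) = (L² + L²) + L = 2*L² + L = L + 2*L²)
J(E, b) = 19/3 + E (J(E, b) = E + (9 - 1*8/3) = E + (9 - 8/3) = E + 19/3 = 19/3 + E)
J(-44, -34) + r(-21) = (19/3 - 44) - 21*(1 + 2*(-21)) = -113/3 - 21*(1 - 42) = -113/3 - 21*(-41) = -113/3 + 861 = 2470/3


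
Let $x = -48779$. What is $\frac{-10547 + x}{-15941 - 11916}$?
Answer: $\frac{59326}{27857} \approx 2.1297$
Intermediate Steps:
$\frac{-10547 + x}{-15941 - 11916} = \frac{-10547 - 48779}{-15941 - 11916} = - \frac{59326}{-27857} = \left(-59326\right) \left(- \frac{1}{27857}\right) = \frac{59326}{27857}$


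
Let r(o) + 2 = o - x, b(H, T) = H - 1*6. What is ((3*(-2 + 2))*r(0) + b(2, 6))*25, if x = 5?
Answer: -100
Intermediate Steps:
b(H, T) = -6 + H (b(H, T) = H - 6 = -6 + H)
r(o) = -7 + o (r(o) = -2 + (o - 1*5) = -2 + (o - 5) = -2 + (-5 + o) = -7 + o)
((3*(-2 + 2))*r(0) + b(2, 6))*25 = ((3*(-2 + 2))*(-7 + 0) + (-6 + 2))*25 = ((3*0)*(-7) - 4)*25 = (0*(-7) - 4)*25 = (0 - 4)*25 = -4*25 = -100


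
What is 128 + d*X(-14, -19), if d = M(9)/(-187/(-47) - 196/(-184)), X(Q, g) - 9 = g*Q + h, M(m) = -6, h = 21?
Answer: -814624/3635 ≈ -224.11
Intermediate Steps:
X(Q, g) = 30 + Q*g (X(Q, g) = 9 + (g*Q + 21) = 9 + (Q*g + 21) = 9 + (21 + Q*g) = 30 + Q*g)
d = -4324/3635 (d = -6/(-187/(-47) - 196/(-184)) = -6/(-187*(-1/47) - 196*(-1/184)) = -6/(187/47 + 49/46) = -6/10905/2162 = -6*2162/10905 = -4324/3635 ≈ -1.1895)
128 + d*X(-14, -19) = 128 - 4324*(30 - 14*(-19))/3635 = 128 - 4324*(30 + 266)/3635 = 128 - 4324/3635*296 = 128 - 1279904/3635 = -814624/3635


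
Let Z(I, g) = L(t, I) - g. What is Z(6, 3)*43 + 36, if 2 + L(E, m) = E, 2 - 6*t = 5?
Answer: -401/2 ≈ -200.50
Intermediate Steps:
t = -1/2 (t = 1/3 - 1/6*5 = 1/3 - 5/6 = -1/2 ≈ -0.50000)
L(E, m) = -2 + E
Z(I, g) = -5/2 - g (Z(I, g) = (-2 - 1/2) - g = -5/2 - g)
Z(6, 3)*43 + 36 = (-5/2 - 1*3)*43 + 36 = (-5/2 - 3)*43 + 36 = -11/2*43 + 36 = -473/2 + 36 = -401/2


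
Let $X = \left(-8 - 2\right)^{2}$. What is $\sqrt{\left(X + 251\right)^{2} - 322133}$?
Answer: $2 i \sqrt{49733} \approx 446.02 i$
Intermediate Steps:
$X = 100$ ($X = \left(-10\right)^{2} = 100$)
$\sqrt{\left(X + 251\right)^{2} - 322133} = \sqrt{\left(100 + 251\right)^{2} - 322133} = \sqrt{351^{2} - 322133} = \sqrt{123201 - 322133} = \sqrt{-198932} = 2 i \sqrt{49733}$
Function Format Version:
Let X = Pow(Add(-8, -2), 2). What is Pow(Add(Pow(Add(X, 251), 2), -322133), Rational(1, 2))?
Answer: Mul(2, I, Pow(49733, Rational(1, 2))) ≈ Mul(446.02, I)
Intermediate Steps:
X = 100 (X = Pow(-10, 2) = 100)
Pow(Add(Pow(Add(X, 251), 2), -322133), Rational(1, 2)) = Pow(Add(Pow(Add(100, 251), 2), -322133), Rational(1, 2)) = Pow(Add(Pow(351, 2), -322133), Rational(1, 2)) = Pow(Add(123201, -322133), Rational(1, 2)) = Pow(-198932, Rational(1, 2)) = Mul(2, I, Pow(49733, Rational(1, 2)))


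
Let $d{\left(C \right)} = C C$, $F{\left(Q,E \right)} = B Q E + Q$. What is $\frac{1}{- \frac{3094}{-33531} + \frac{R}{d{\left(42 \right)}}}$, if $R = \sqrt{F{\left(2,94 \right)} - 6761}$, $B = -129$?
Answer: $\frac{11956393848672}{2394603329201} - \frac{73456093452 i \sqrt{31011}}{2394603329201} \approx 4.9931 - 5.402 i$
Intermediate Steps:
$F{\left(Q,E \right)} = Q - 129 E Q$ ($F{\left(Q,E \right)} = - 129 Q E + Q = - 129 E Q + Q = Q - 129 E Q$)
$R = i \sqrt{31011}$ ($R = \sqrt{2 \left(1 - 12126\right) - 6761} = \sqrt{2 \left(-12125\right) - 6761} = \sqrt{-24250 - 6761} = \sqrt{-31011} = i \sqrt{31011} \approx 176.1 i$)
$d{\left(C \right)} = C^{2}$
$\frac{1}{- \frac{3094}{-33531} + \frac{R}{d{\left(42 \right)}}} = \frac{1}{- \frac{3094}{-33531} + \frac{i \sqrt{31011}}{42^{2}}} = \frac{1}{\left(-3094\right) \left(- \frac{1}{33531}\right) + \frac{i \sqrt{31011}}{1764}} = \frac{1}{\frac{3094}{33531} + i \sqrt{31011} \cdot \frac{1}{1764}} = \frac{1}{\frac{3094}{33531} + \frac{i \sqrt{31011}}{1764}}$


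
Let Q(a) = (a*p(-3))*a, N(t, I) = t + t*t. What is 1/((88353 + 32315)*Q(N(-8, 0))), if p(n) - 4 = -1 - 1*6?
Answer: -1/1135244544 ≈ -8.8087e-10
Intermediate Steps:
p(n) = -3 (p(n) = 4 + (-1 - 1*6) = 4 + (-1 - 6) = 4 - 7 = -3)
N(t, I) = t + t**2
Q(a) = -3*a**2 (Q(a) = (a*(-3))*a = (-3*a)*a = -3*a**2)
1/((88353 + 32315)*Q(N(-8, 0))) = 1/((88353 + 32315)*((-3*64*(1 - 8)**2))) = 1/(120668*((-3*(-8*(-7))**2))) = 1/(120668*((-3*56**2))) = 1/(120668*((-3*3136))) = (1/120668)/(-9408) = (1/120668)*(-1/9408) = -1/1135244544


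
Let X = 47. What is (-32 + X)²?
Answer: 225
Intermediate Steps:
(-32 + X)² = (-32 + 47)² = 15² = 225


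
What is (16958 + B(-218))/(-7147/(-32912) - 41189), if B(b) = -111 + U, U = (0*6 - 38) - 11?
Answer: -552855776/1355605221 ≈ -0.40783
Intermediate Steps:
U = -49 (U = (0 - 38) - 11 = -38 - 11 = -49)
B(b) = -160 (B(b) = -111 - 49 = -160)
(16958 + B(-218))/(-7147/(-32912) - 41189) = (16958 - 160)/(-7147/(-32912) - 41189) = 16798/(-7147*(-1/32912) - 41189) = 16798/(7147/32912 - 41189) = 16798/(-1355605221/32912) = 16798*(-32912/1355605221) = -552855776/1355605221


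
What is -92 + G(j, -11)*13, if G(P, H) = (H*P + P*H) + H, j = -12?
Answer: 3197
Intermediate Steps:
G(P, H) = H + 2*H*P (G(P, H) = (H*P + H*P) + H = 2*H*P + H = H + 2*H*P)
-92 + G(j, -11)*13 = -92 - 11*(1 + 2*(-12))*13 = -92 - 11*(1 - 24)*13 = -92 - 11*(-23)*13 = -92 + 253*13 = -92 + 3289 = 3197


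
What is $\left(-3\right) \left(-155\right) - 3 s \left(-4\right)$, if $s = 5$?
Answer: $27900$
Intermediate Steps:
$\left(-3\right) \left(-155\right) - 3 s \left(-4\right) = \left(-3\right) \left(-155\right) \left(-3\right) 5 \left(-4\right) = 465 \left(\left(-15\right) \left(-4\right)\right) = 465 \cdot 60 = 27900$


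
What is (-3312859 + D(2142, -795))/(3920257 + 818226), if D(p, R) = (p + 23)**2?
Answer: 1374366/4738483 ≈ 0.29004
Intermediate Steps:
D(p, R) = (23 + p)**2
(-3312859 + D(2142, -795))/(3920257 + 818226) = (-3312859 + (23 + 2142)**2)/(3920257 + 818226) = (-3312859 + 2165**2)/4738483 = (-3312859 + 4687225)*(1/4738483) = 1374366*(1/4738483) = 1374366/4738483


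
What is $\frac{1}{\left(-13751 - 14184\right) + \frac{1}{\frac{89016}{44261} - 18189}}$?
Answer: $- \frac{804974313}{22486957477916} \approx -3.5797 \cdot 10^{-5}$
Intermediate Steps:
$\frac{1}{\left(-13751 - 14184\right) + \frac{1}{\frac{89016}{44261} - 18189}} = \frac{1}{\left(-13751 - 14184\right) + \frac{1}{89016 \cdot \frac{1}{44261} - 18189}} = \frac{1}{-27935 + \frac{1}{\frac{89016}{44261} - 18189}} = \frac{1}{-27935 + \frac{1}{- \frac{804974313}{44261}}} = \frac{1}{-27935 - \frac{44261}{804974313}} = \frac{1}{- \frac{22486957477916}{804974313}} = - \frac{804974313}{22486957477916}$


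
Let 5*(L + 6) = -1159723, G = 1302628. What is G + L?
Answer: 5353387/5 ≈ 1.0707e+6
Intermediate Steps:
L = -1159753/5 (L = -6 + (1/5)*(-1159723) = -6 - 1159723/5 = -1159753/5 ≈ -2.3195e+5)
G + L = 1302628 - 1159753/5 = 5353387/5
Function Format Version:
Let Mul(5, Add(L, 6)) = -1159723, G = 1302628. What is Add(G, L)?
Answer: Rational(5353387, 5) ≈ 1.0707e+6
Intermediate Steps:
L = Rational(-1159753, 5) (L = Add(-6, Mul(Rational(1, 5), -1159723)) = Add(-6, Rational(-1159723, 5)) = Rational(-1159753, 5) ≈ -2.3195e+5)
Add(G, L) = Add(1302628, Rational(-1159753, 5)) = Rational(5353387, 5)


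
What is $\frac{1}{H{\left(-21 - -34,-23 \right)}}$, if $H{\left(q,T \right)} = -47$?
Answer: $- \frac{1}{47} \approx -0.021277$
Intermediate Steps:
$\frac{1}{H{\left(-21 - -34,-23 \right)}} = \frac{1}{-47} = - \frac{1}{47}$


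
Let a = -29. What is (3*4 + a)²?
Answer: 289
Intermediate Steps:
(3*4 + a)² = (3*4 - 29)² = (12 - 29)² = (-17)² = 289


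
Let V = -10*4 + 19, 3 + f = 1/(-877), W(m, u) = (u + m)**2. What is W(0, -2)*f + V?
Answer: -28945/877 ≈ -33.005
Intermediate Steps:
W(m, u) = (m + u)**2
f = -2632/877 (f = -3 + 1/(-877) = -3 - 1/877 = -2632/877 ≈ -3.0011)
V = -21 (V = -40 + 19 = -21)
W(0, -2)*f + V = (0 - 2)**2*(-2632/877) - 21 = (-2)**2*(-2632/877) - 21 = 4*(-2632/877) - 21 = -10528/877 - 21 = -28945/877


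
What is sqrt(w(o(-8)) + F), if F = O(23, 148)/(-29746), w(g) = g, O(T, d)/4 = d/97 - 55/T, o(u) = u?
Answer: I*sqrt(8808053927982046)/33181663 ≈ 2.8284*I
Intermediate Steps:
O(T, d) = -220/T + 4*d/97 (O(T, d) = 4*(d/97 - 55/T) = 4*(-55/T + d/97) = -220/T + 4*d/97)
F = 3862/33181663 (F = (-220/23 + (4/97)*148)/(-29746) = (-220*1/23 + 592/97)*(-1/29746) = (-220/23 + 592/97)*(-1/29746) = -7724/2231*(-1/29746) = 3862/33181663 ≈ 0.00011639)
sqrt(w(o(-8)) + F) = sqrt(-8 + 3862/33181663) = sqrt(-265449442/33181663) = I*sqrt(8808053927982046)/33181663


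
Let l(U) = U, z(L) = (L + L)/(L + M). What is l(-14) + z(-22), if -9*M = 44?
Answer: -136/11 ≈ -12.364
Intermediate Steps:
M = -44/9 (M = -⅑*44 = -44/9 ≈ -4.8889)
z(L) = 2*L/(-44/9 + L) (z(L) = (L + L)/(L - 44/9) = (2*L)/(-44/9 + L) = 2*L/(-44/9 + L))
l(-14) + z(-22) = -14 + 18*(-22)/(-44 + 9*(-22)) = -14 + 18*(-22)/(-44 - 198) = -14 + 18*(-22)/(-242) = -14 + 18*(-22)*(-1/242) = -14 + 18/11 = -136/11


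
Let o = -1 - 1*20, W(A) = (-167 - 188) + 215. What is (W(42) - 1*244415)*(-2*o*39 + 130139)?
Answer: -32226724235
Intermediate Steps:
W(A) = -140 (W(A) = -355 + 215 = -140)
o = -21 (o = -1 - 20 = -21)
(W(42) - 1*244415)*(-2*o*39 + 130139) = (-140 - 1*244415)*(-2*(-21)*39 + 130139) = (-140 - 244415)*(42*39 + 130139) = -244555*(1638 + 130139) = -244555*131777 = -32226724235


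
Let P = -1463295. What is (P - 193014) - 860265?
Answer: -2516574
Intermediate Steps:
(P - 193014) - 860265 = (-1463295 - 193014) - 860265 = -1656309 - 860265 = -2516574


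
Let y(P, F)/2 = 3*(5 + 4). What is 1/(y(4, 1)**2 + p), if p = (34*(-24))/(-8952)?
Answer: 373/1087702 ≈ 0.00034292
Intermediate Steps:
y(P, F) = 54 (y(P, F) = 2*(3*(5 + 4)) = 2*(3*9) = 2*27 = 54)
p = 34/373 (p = -816*(-1/8952) = 34/373 ≈ 0.091153)
1/(y(4, 1)**2 + p) = 1/(54**2 + 34/373) = 1/(2916 + 34/373) = 1/(1087702/373) = 373/1087702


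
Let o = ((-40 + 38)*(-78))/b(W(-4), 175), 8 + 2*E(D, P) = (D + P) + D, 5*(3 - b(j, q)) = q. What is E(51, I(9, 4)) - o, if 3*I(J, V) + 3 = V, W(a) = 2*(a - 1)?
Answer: 1249/24 ≈ 52.042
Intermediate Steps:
W(a) = -2 + 2*a (W(a) = 2*(-1 + a) = -2 + 2*a)
I(J, V) = -1 + V/3
b(j, q) = 3 - q/5
E(D, P) = -4 + D + P/2 (E(D, P) = -4 + ((D + P) + D)/2 = -4 + (P + 2*D)/2 = -4 + (D + P/2) = -4 + D + P/2)
o = -39/8 (o = ((-40 + 38)*(-78))/(3 - ⅕*175) = (-2*(-78))/(3 - 35) = 156/(-32) = 156*(-1/32) = -39/8 ≈ -4.8750)
E(51, I(9, 4)) - o = (-4 + 51 + (-1 + (⅓)*4)/2) - 1*(-39/8) = (-4 + 51 + (-1 + 4/3)/2) + 39/8 = (-4 + 51 + (½)*(⅓)) + 39/8 = (-4 + 51 + ⅙) + 39/8 = 283/6 + 39/8 = 1249/24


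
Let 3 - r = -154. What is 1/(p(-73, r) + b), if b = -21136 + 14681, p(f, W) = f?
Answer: -1/6528 ≈ -0.00015319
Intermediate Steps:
r = 157 (r = 3 - 1*(-154) = 3 + 154 = 157)
b = -6455
1/(p(-73, r) + b) = 1/(-73 - 6455) = 1/(-6528) = -1/6528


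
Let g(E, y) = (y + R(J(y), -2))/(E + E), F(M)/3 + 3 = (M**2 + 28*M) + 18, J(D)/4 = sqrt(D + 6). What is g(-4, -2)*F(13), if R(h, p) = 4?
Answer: -411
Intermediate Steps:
J(D) = 4*sqrt(6 + D) (J(D) = 4*sqrt(D + 6) = 4*sqrt(6 + D))
F(M) = 45 + 3*M**2 + 84*M (F(M) = -9 + 3*((M**2 + 28*M) + 18) = -9 + 3*(18 + M**2 + 28*M) = -9 + (54 + 3*M**2 + 84*M) = 45 + 3*M**2 + 84*M)
g(E, y) = (4 + y)/(2*E) (g(E, y) = (y + 4)/(E + E) = (4 + y)/((2*E)) = (4 + y)*(1/(2*E)) = (4 + y)/(2*E))
g(-4, -2)*F(13) = ((1/2)*(4 - 2)/(-4))*(45 + 3*13**2 + 84*13) = ((1/2)*(-1/4)*2)*(45 + 3*169 + 1092) = -(45 + 507 + 1092)/4 = -1/4*1644 = -411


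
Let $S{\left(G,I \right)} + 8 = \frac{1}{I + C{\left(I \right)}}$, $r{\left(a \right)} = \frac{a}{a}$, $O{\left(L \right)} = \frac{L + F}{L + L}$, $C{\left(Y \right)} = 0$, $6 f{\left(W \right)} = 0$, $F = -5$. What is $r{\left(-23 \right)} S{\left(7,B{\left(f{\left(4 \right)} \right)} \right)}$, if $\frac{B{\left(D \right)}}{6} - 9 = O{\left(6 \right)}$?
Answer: $- \frac{870}{109} \approx -7.9817$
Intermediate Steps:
$f{\left(W \right)} = 0$ ($f{\left(W \right)} = \frac{1}{6} \cdot 0 = 0$)
$O{\left(L \right)} = \frac{-5 + L}{2 L}$ ($O{\left(L \right)} = \frac{L - 5}{L + L} = \frac{-5 + L}{2 L}$)
$B{\left(D \right)} = \frac{109}{2}$ ($B{\left(D \right)} = 54 + 6 \frac{-5 + 6}{2 \cdot 6} = 54 + 6 \cdot \frac{1}{2} \cdot \frac{1}{6} \cdot 1 = 54 + 6 \cdot \frac{1}{12} = 54 + \frac{1}{2} = \frac{109}{2}$)
$r{\left(a \right)} = 1$
$S{\left(G,I \right)} = -8 + \frac{1}{I}$ ($S{\left(G,I \right)} = -8 + \frac{1}{I + 0} = -8 + \frac{1}{I}$)
$r{\left(-23 \right)} S{\left(7,B{\left(f{\left(4 \right)} \right)} \right)} = 1 \left(-8 + \frac{1}{\frac{109}{2}}\right) = 1 \left(-8 + \frac{2}{109}\right) = 1 \left(- \frac{870}{109}\right) = - \frac{870}{109}$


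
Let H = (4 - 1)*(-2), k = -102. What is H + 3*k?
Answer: -312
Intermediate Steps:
H = -6 (H = 3*(-2) = -6)
H + 3*k = -6 + 3*(-102) = -6 - 306 = -312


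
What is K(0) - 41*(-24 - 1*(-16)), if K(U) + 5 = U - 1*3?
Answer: 320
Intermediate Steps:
K(U) = -8 + U (K(U) = -5 + (U - 1*3) = -5 + (U - 3) = -5 + (-3 + U) = -8 + U)
K(0) - 41*(-24 - 1*(-16)) = (-8 + 0) - 41*(-24 - 1*(-16)) = -8 - 41*(-24 + 16) = -8 - 41*(-8) = -8 + 328 = 320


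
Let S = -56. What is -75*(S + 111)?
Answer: -4125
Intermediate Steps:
-75*(S + 111) = -75*(-56 + 111) = -75*55 = -4125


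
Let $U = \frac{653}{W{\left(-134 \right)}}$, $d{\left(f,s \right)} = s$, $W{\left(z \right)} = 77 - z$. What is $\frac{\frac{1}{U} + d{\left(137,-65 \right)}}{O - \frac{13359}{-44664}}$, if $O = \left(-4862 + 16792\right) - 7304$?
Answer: $- \frac{628779792}{44976250673} \approx -0.01398$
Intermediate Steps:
$U = \frac{653}{211}$ ($U = \frac{653}{77 - -134} = \frac{653}{77 + 134} = \frac{653}{211} \approx 3.0948$)
$O = 4626$ ($O = 11930 - 7304 = 4626$)
$\frac{\frac{1}{U} + d{\left(137,-65 \right)}}{O - \frac{13359}{-44664}} = \frac{\frac{1}{\frac{653}{211}} - 65}{4626 - \frac{13359}{-44664}} = \frac{\frac{211}{653} - 65}{4626 - - \frac{4453}{14888}} = - \frac{42234}{653 \left(4626 + \frac{4453}{14888}\right)} = - \frac{42234}{653 \cdot \frac{68876341}{14888}} = \left(- \frac{42234}{653}\right) \frac{14888}{68876341} = - \frac{628779792}{44976250673}$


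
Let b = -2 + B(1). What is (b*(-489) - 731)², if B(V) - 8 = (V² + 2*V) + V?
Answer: 31595641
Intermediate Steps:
B(V) = 8 + V² + 3*V (B(V) = 8 + ((V² + 2*V) + V) = 8 + (V² + 3*V) = 8 + V² + 3*V)
b = 10 (b = -2 + (8 + 1² + 3*1) = -2 + (8 + 1 + 3) = -2 + 12 = 10)
(b*(-489) - 731)² = (10*(-489) - 731)² = (-4890 - 731)² = (-5621)² = 31595641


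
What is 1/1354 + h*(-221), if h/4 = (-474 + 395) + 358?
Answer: -333945143/1354 ≈ -2.4664e+5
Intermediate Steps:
h = 1116 (h = 4*((-474 + 395) + 358) = 4*(-79 + 358) = 4*279 = 1116)
1/1354 + h*(-221) = 1/1354 + 1116*(-221) = 1/1354 - 246636 = -333945143/1354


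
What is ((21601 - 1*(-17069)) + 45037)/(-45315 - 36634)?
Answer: -83707/81949 ≈ -1.0215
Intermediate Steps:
((21601 - 1*(-17069)) + 45037)/(-45315 - 36634) = ((21601 + 17069) + 45037)/(-81949) = (38670 + 45037)*(-1/81949) = 83707*(-1/81949) = -83707/81949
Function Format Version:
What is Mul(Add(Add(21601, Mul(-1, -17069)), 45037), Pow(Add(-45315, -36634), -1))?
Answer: Rational(-83707, 81949) ≈ -1.0215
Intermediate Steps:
Mul(Add(Add(21601, Mul(-1, -17069)), 45037), Pow(Add(-45315, -36634), -1)) = Mul(Add(Add(21601, 17069), 45037), Pow(-81949, -1)) = Mul(Add(38670, 45037), Rational(-1, 81949)) = Mul(83707, Rational(-1, 81949)) = Rational(-83707, 81949)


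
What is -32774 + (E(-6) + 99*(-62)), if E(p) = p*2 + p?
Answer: -38930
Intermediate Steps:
E(p) = 3*p (E(p) = 2*p + p = 3*p)
-32774 + (E(-6) + 99*(-62)) = -32774 + (3*(-6) + 99*(-62)) = -32774 + (-18 - 6138) = -32774 - 6156 = -38930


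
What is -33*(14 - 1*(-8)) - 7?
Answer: -733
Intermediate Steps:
-33*(14 - 1*(-8)) - 7 = -33*(14 + 8) - 7 = -33*22 - 7 = -726 - 7 = -733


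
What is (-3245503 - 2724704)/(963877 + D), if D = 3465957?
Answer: -5970207/4429834 ≈ -1.3477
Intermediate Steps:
(-3245503 - 2724704)/(963877 + D) = (-3245503 - 2724704)/(963877 + 3465957) = -5970207/4429834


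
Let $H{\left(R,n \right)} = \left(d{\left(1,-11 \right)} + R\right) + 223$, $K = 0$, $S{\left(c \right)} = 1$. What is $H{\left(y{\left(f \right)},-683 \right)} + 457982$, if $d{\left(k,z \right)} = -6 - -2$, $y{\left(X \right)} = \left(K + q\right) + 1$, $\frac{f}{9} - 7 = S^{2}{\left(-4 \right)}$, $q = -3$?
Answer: $458199$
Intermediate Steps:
$f = 72$ ($f = 63 + 9 \cdot 1^{2} = 63 + 9 \cdot 1 = 63 + 9 = 72$)
$y{\left(X \right)} = -2$ ($y{\left(X \right)} = \left(0 - 3\right) + 1 = -3 + 1 = -2$)
$d{\left(k,z \right)} = -4$ ($d{\left(k,z \right)} = -6 + 2 = -4$)
$H{\left(R,n \right)} = 219 + R$ ($H{\left(R,n \right)} = \left(-4 + R\right) + 223 = 219 + R$)
$H{\left(y{\left(f \right)},-683 \right)} + 457982 = \left(219 - 2\right) + 457982 = 217 + 457982 = 458199$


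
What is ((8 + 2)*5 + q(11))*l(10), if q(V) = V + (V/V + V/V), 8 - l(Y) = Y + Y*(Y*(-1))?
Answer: 6174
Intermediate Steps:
l(Y) = 8 + Y² - Y (l(Y) = 8 - (Y + Y*(Y*(-1))) = 8 - (Y + Y*(-Y)) = 8 - (Y - Y²) = 8 + (Y² - Y) = 8 + Y² - Y)
q(V) = 2 + V (q(V) = V + (1 + 1) = V + 2 = 2 + V)
((8 + 2)*5 + q(11))*l(10) = ((8 + 2)*5 + (2 + 11))*(8 + 10² - 1*10) = (10*5 + 13)*(8 + 100 - 10) = (50 + 13)*98 = 63*98 = 6174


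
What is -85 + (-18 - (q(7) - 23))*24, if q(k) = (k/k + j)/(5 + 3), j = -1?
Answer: 35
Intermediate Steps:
q(k) = 0 (q(k) = (k/k - 1)/(5 + 3) = (1 - 1)/8 = 0*(⅛) = 0)
-85 + (-18 - (q(7) - 23))*24 = -85 + (-18 - (0 - 23))*24 = -85 + (-18 - 1*(-23))*24 = -85 + (-18 + 23)*24 = -85 + 5*24 = -85 + 120 = 35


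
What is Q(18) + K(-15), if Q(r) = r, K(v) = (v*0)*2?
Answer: 18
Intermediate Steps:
K(v) = 0 (K(v) = 0*2 = 0)
Q(18) + K(-15) = 18 + 0 = 18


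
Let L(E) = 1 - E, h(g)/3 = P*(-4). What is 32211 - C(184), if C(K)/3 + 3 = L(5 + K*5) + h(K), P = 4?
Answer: 35136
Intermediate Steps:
h(g) = -48 (h(g) = 3*(4*(-4)) = 3*(-16) = -48)
C(K) = -165 - 15*K (C(K) = -9 + 3*((1 - (5 + K*5)) - 48) = -9 + 3*((1 - (5 + 5*K)) - 48) = -9 + 3*((1 + (-5 - 5*K)) - 48) = -9 + 3*((-4 - 5*K) - 48) = -9 + 3*(-52 - 5*K) = -9 + (-156 - 15*K) = -165 - 15*K)
32211 - C(184) = 32211 - (-165 - 15*184) = 32211 - (-165 - 2760) = 32211 - 1*(-2925) = 32211 + 2925 = 35136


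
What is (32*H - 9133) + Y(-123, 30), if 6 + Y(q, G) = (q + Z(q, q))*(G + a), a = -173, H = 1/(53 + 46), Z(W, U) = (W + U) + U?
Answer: 6060515/99 ≈ 61217.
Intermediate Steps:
Z(W, U) = W + 2*U (Z(W, U) = (U + W) + U = W + 2*U)
H = 1/99 ≈ 0.010101
Y(q, G) = -6 + 4*q*(-173 + G) (Y(q, G) = -6 + (q + (q + 2*q))*(G - 173) = -6 + (q + 3*q)*(-173 + G) = -6 + (4*q)*(-173 + G) = -6 + 4*q*(-173 + G))
(32*H - 9133) + Y(-123, 30) = (32*(1/99) - 9133) + (-6 - 692*(-123) + 4*30*(-123)) = (32/99 - 9133) + (-6 + 85116 - 14760) = -904135/99 + 70350 = 6060515/99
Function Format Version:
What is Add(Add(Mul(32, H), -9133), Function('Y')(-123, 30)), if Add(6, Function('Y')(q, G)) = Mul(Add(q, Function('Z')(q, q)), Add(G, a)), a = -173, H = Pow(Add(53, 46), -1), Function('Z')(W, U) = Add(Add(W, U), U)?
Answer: Rational(6060515, 99) ≈ 61217.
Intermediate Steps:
Function('Z')(W, U) = Add(W, Mul(2, U)) (Function('Z')(W, U) = Add(Add(U, W), U) = Add(W, Mul(2, U)))
H = Rational(1, 99) (H = Pow(99, -1) = Rational(1, 99) ≈ 0.010101)
Function('Y')(q, G) = Add(-6, Mul(4, q, Add(-173, G))) (Function('Y')(q, G) = Add(-6, Mul(Add(q, Add(q, Mul(2, q))), Add(G, -173))) = Add(-6, Mul(Add(q, Mul(3, q)), Add(-173, G))) = Add(-6, Mul(Mul(4, q), Add(-173, G))) = Add(-6, Mul(4, q, Add(-173, G))))
Add(Add(Mul(32, H), -9133), Function('Y')(-123, 30)) = Add(Add(Mul(32, Rational(1, 99)), -9133), Add(-6, Mul(-692, -123), Mul(4, 30, -123))) = Add(Add(Rational(32, 99), -9133), Add(-6, 85116, -14760)) = Add(Rational(-904135, 99), 70350) = Rational(6060515, 99)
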